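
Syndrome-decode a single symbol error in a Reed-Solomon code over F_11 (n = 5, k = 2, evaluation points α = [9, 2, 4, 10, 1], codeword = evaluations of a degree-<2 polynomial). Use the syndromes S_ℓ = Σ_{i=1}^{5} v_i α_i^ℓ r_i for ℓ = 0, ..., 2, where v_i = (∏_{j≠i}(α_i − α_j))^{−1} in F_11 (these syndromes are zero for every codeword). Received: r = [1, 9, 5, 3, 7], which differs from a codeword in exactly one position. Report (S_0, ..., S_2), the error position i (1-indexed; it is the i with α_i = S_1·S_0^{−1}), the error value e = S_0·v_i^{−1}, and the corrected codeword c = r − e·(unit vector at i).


S = (9, 3, 1), error at position 3, error magnitude e = 3, c = [1, 9, 2, 3, 7].

Step 1: column multipliers v_i = (∏_{j≠i}(α_i − α_j))^{−1} mod 11.
  i = 1 (α = 9): (9−2)(9−4)(9−10)(9−1) = 7·5·(−1)·8 = −280 ≡ 6, so v_1 = 6^{−1} = 2 (mod 11).
  i = 2 (α = 2): (2−9)(2−4)(2−10)(2−1) = (−7)·(−2)·(−8)·1 = −112 ≡ 9, so v_2 = 9^{−1} = 5 (mod 11).
  i = 3 (α = 4): (4−9)(4−2)(4−10)(4−1) = (−5)·2·(−6)·3 = 180 ≡ 4, so v_3 = 4^{−1} = 3 (mod 11).
  i = 4 (α = 10): (10−9)(10−2)(10−4)(10−1) = 1·8·6·9 = 432 ≡ 3, so v_4 = 3^{−1} = 4 (mod 11).
  i = 5 (α = 1): (1−9)(1−2)(1−4)(1−10) = (−8)·(−1)·(−3)·(−9) = 216 ≡ 7, so v_5 = 7^{−1} = 8 (mod 11).
  v = [2, 5, 3, 4, 8].
Step 2: syndromes of r = [1, 9, 5, 3, 7] (all sums mod 11).
  S_0 = Σ v_i r_i = 2·1 + 5·9 + 3·5 + 4·3 + 8·7 = 130 ≡ 9.
  S_1 = Σ v_i α_i r_i = 2·9·1 + 5·2·9 + 3·4·5 + 4·10·3 + 8·1·7 = 344 ≡ 3.
  α_i^2 mod 11 = [4, 4, 5, 1, 1].
  S_2 = Σ v_i α_i^2 r_i = 2·4·1 + 5·4·9 + 3·5·5 + 4·1·3 + 8·1·7 = 331 ≡ 1.
  S = (9, 3, 1) ≠ 0, so r is not a codeword (an error is present).
Step 3: locate the error. For a single error e at position i, S_ℓ = v_i·e·α_i^ℓ, so α_err = S_1/S_0.
  S_0^{−1} = 9^{−1} = 5 (mod 11), so α_err = 3·5 = 15 ≡ 4 = α_3. Error position i = 3.
  Consistency check: S_2/S_1 = 1·4 = 4 ≡ 4 = α_err ✓ (single-error assumption holds).
Step 4: error magnitude e = S_0/v_3 = S_0·∏_{j≠3}(α_3 − α_j) = 9·4 = 36 ≡ 3 (mod 11).
Step 5: correct position 3: c_3 = r_3 − e = 5 − 3 ≡ 2 (mod 11). Hence c = [1, 9, 2, 3, 7].
  Check: interpolating c through the α_i gives m(x) = 5 + 2·x (degree < 2) with m(α_i) = c_i for every i, so c is indeed a codeword.


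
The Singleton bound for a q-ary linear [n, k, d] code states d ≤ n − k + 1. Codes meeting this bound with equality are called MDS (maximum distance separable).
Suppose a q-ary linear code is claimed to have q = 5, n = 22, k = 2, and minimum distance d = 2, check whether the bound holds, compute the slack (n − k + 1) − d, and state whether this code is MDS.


Singleton RHS = n − k + 1 = 21, slack = 19, bound satisfied, not MDS.

Singleton bound: d ≤ n − k + 1.
Here n = 22, k = 2, so n − k + 1 = 21.
Given d = 2, check d ≤ 21: YES.
Slack = (n − k + 1) − d = 19.
The code is NOT MDS (slack = 19 > 0).
Description: the claimed parameters are [22, 2, 2]_5; such a code would be non-MDS.


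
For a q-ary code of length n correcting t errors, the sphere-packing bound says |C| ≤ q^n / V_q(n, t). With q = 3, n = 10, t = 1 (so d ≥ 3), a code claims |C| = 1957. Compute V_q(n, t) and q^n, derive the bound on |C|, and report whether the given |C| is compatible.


V_q(n, t) = 21, q^n = 59049, Hamming bound = 2811, |C| = 1957 ≤ bound (satisfied).

Step 1: Compute V_q(n, t) = Σ_{j=0}^1 C(n, j) (q−1)^j.
  j = 0: C(10,0)·(2)^0 = 1·1 = 1.
  j = 1: C(10,1)·(2)^1 = 10·2 = 20.
  V_q(n, t) = 1 + 20 = 21.
Step 2: q^n = 3^10 = 59049.
Step 3: Hamming bound ⌊q^n / V_q(n,t)⌋ = ⌊59049/21⌋ = 2811.
Step 4: Compare |C| = 1957 to 2811: satisfied.
The claimed |C| lies below the Hamming bound.


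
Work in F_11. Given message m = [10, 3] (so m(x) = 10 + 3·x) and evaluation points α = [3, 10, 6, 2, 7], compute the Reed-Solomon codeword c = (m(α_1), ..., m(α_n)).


c = [8, 7, 6, 5, 9]

Message polynomial: m(x) = 10 + 3·x (mod 11).
For each evaluation point α_i, compute m(α_i) mod 11:
  α_1 = 3: Horner steps 3 → 8, so m(3) = 8.
  α_2 = 10: Horner steps 3 → 7, so m(10) = 7.
  α_3 = 6: Horner steps 3 → 6, so m(6) = 6.
  α_4 = 2: Horner steps 3 → 5, so m(2) = 5.
  α_5 = 7: Horner steps 3 → 9, so m(7) = 9.
Codeword c = [8, 7, 6, 5, 9] ∈ F_11^5.


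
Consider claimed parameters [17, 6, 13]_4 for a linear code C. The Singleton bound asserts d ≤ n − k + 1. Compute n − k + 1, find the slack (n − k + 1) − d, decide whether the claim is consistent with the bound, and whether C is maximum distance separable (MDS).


Singleton RHS = n − k + 1 = 12, slack = -1, bound violated (no such code; not MDS).

Singleton bound: d ≤ n − k + 1.
Here n = 17, k = 6, so n − k + 1 = 12.
Given d = 13, check d ≤ 12: NO.
Slack = (n − k + 1) − d = -1.
The slack is negative: d = 13 exceeds n − k + 1 = 12 by 1, so the Singleton bound is violated and no linear [17, 6, 13]_4 code can exist. In particular it is not MDS (MDS requires d = n − k + 1 exactly).
Description: the claimed parameters are [17, 6, 13]_4; such a code would be impossible (violates the Singleton bound).


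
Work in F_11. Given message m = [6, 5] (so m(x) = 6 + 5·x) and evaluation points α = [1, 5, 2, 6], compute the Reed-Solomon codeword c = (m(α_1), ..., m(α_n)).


c = [0, 9, 5, 3]

Message polynomial: m(x) = 6 + 5·x (mod 11).
For each evaluation point α_i, compute m(α_i) mod 11:
  α_1 = 1: Horner steps 5 → 0, so m(1) = 0.
  α_2 = 5: Horner steps 5 → 9, so m(5) = 9.
  α_3 = 2: Horner steps 5 → 5, so m(2) = 5.
  α_4 = 6: Horner steps 5 → 3, so m(6) = 3.
Codeword c = [0, 9, 5, 3] ∈ F_11^4.


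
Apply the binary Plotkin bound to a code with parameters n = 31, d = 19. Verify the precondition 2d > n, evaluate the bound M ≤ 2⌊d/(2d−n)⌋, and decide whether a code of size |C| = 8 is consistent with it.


Plotkin bound M ≤ 4; given |C| = 8 > bound (violated).

Check applicability: 2d = 38, n = 31.
2d − n = 7 > 0, so Plotkin applies.
Compute d/(2d−n) = 19/7 ≈ 2.7143.
⌊d/(2d−n)⌋ = 2.
Plotkin bound: M ≤ 2·2 = 4.
Given |C| = 8, check: VIOLATED.
This |C| is above the Plotkin bound, so no binary code with n = 31, d = 19 and 8 codewords exists.


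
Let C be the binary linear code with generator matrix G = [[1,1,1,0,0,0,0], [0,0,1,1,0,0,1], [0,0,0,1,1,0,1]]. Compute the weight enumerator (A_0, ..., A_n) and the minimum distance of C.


Weight distribution: A_0 = 1, A_2 = 1, A_3 = 4, A_4 = 1, A_6 = 1. Minimum distance d = 2.

Enumerate all 2^3 = 8 messages m ∈ F_2^3.
For each, compute codeword c = mG in F_2^7, then tally its weight.
  m = 000 → c = 0000000, weight = 0.
  m = 100 → c = 1110000, weight = 3.
  m = 010 → c = 0011001, weight = 3.
  m = 110 → c = 1101001, weight = 4.
  m = 001 → c = 0001101, weight = 3.
  m = 101 → c = 1111101, weight = 6.
  m = 011 → c = 0010100, weight = 2.
  m = 111 → c = 1100100, weight = 3.
Tally weights:
  weight 0: 1 codewords.
  weight 2: 1 codewords.
  weight 3: 4 codewords.
  weight 4: 1 codewords.
  weight 6: 1 codewords.
Minimum distance d = smallest w > 0 with A_w > 0 = 2.
Sanity: Σ A_w = 8 = 2^3 = 8 ✓.


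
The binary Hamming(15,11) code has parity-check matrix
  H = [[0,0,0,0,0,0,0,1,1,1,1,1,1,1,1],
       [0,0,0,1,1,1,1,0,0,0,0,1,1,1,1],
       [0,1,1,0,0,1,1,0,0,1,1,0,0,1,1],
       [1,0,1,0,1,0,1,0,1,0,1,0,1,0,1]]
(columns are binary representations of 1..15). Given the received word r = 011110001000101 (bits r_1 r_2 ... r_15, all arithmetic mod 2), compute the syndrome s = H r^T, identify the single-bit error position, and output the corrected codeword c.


s = (1, 0, 1, 1)^T, error position = 11, corrected codeword c = 011110001010101

Compute s = H r^T mod 2 one row at a time:
  s_1 = 0 + 1 + 0 + 0 + 0 + 1 + 0 + 1 = 3 ≡ 1 (mod 2).
  s_2 = 1 + 1 + 0 + 0 + 0 + 1 + 0 + 1 = 4 ≡ 0 (mod 2).
  s_3 = 1 + 1 + 0 + 0 + 0 + 0 + 0 + 1 = 3 ≡ 1 (mod 2).
  s_4 = 0 + 1 + 1 + 0 + 1 + 0 + 1 + 1 = 5 ≡ 1 (mod 2).
s = (1, 0, 1, 1)^T — this equals column 11 of H (binary 1011), so error is at position 11.
Correct: flip bit 11 of r = 011110001000101 to get c = 011110001010101.


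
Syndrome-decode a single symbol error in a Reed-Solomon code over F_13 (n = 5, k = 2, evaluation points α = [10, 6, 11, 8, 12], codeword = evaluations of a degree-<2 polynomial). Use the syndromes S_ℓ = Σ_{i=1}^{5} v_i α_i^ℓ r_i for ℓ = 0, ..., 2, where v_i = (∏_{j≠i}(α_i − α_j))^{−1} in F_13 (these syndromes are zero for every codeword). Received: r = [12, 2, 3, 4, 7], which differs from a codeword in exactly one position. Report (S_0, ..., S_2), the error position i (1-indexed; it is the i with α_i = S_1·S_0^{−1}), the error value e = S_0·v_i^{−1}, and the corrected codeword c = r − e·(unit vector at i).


S = (1, 6, 10), error at position 2, error magnitude e = 6, c = [12, 9, 3, 4, 7].

Step 1: column multipliers v_i = (∏_{j≠i}(α_i − α_j))^{−1} mod 13.
  i = 1 (α = 10): (10−6)(10−11)(10−8)(10−12) = 4·(−1)·2·(−2) = 16 ≡ 3, so v_1 = 3^{−1} = 9 (mod 13).
  i = 2 (α = 6): (6−10)(6−11)(6−8)(6−12) = (−4)·(−5)·(−2)·(−6) = 240 ≡ 6, so v_2 = 6^{−1} = 11 (mod 13).
  i = 3 (α = 11): (11−10)(11−6)(11−8)(11−12) = 1·5·3·(−1) = −15 ≡ 11, so v_3 = 11^{−1} = 6 (mod 13).
  i = 4 (α = 8): (8−10)(8−6)(8−11)(8−12) = (−2)·2·(−3)·(−4) = −48 ≡ 4, so v_4 = 4^{−1} = 10 (mod 13).
  i = 5 (α = 12): (12−10)(12−6)(12−11)(12−8) = 2·6·1·4 = 48 ≡ 9, so v_5 = 9^{−1} = 3 (mod 13).
  v = [9, 11, 6, 10, 3].
Step 2: syndromes of r = [12, 2, 3, 4, 7] (all sums mod 13).
  S_0 = Σ v_i r_i = 9·12 + 11·2 + 6·3 + 10·4 + 3·7 = 209 ≡ 1.
  S_1 = Σ v_i α_i r_i = 9·10·12 + 11·6·2 + 6·11·3 + 10·8·4 + 3·12·7 = 1982 ≡ 6.
  α_i^2 mod 13 = [9, 10, 4, 12, 1].
  S_2 = Σ v_i α_i^2 r_i = 9·9·12 + 11·10·2 + 6·4·3 + 10·12·4 + 3·1·7 = 1765 ≡ 10.
  S = (1, 6, 10) ≠ 0, so r is not a codeword (an error is present).
Step 3: locate the error. For a single error e at position i, S_ℓ = v_i·e·α_i^ℓ, so α_err = S_1/S_0.
  S_0^{−1} = 1^{−1} = 1 (mod 13), so α_err = 6·1 = 6 ≡ 6 = α_2. Error position i = 2.
  Consistency check: S_2/S_1 = 10·11 = 110 ≡ 6 = α_err ✓ (single-error assumption holds).
Step 4: error magnitude e = S_0/v_2 = S_0·∏_{j≠2}(α_2 − α_j) = 1·6 = 6 ≡ 6 (mod 13).
Step 5: correct position 2: c_2 = r_2 − e = 2 − 6 ≡ 9 (mod 13). Hence c = [12, 9, 3, 4, 7].
  Check: interpolating c through the α_i gives m(x) = 11 + 4·x (degree < 2) with m(α_i) = c_i for every i, so c is indeed a codeword.


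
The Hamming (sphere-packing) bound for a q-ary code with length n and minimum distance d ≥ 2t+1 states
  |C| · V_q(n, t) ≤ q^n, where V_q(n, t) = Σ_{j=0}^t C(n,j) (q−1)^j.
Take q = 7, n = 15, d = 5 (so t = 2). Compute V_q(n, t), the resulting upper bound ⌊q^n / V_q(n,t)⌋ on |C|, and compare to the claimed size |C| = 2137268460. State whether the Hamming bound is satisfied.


V_q(n, t) = 3871, q^n = 4747561509943, Hamming bound = 1226443169, |C| = 2137268460 > bound (violated).

Step 1: Compute V_q(n, t) = Σ_{j=0}^2 C(n, j) (q−1)^j.
  j = 0: C(15,0)·(6)^0 = 1·1 = 1.
  j = 1: C(15,1)·(6)^1 = 15·6 = 90.
  j = 2: C(15,2)·(6)^2 = 105·36 = 3780.
  V_q(n, t) = 1 + 90 + 3780 = 3871.
Step 2: q^n = 7^15 = 4747561509943.
Step 3: Hamming bound ⌊q^n / V_q(n,t)⌋ = ⌊4747561509943/3871⌋ = 1226443169.
Step 4: Compare |C| = 2137268460 to 1226443169: violated.
The claimed |C| lies above the Hamming bound, so no 7-ary code of length 15 with d ≥ 5 can have 2137268460 codewords.


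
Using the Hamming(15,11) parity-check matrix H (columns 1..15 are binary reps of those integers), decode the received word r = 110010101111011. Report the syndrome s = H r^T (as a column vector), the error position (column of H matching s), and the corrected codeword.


s = (0, 1, 0, 0)^T, error position = 4, corrected codeword c = 110110101111011

Compute s = H r^T mod 2 one row at a time:
  s_1 = 0 + 1 + 1 + 1 + 1 + 0 + 1 + 1 = 6 ≡ 0 (mod 2).
  s_2 = 0 + 1 + 0 + 1 + 1 + 0 + 1 + 1 = 5 ≡ 1 (mod 2).
  s_3 = 1 + 0 + 0 + 1 + 1 + 1 + 1 + 1 = 6 ≡ 0 (mod 2).
  s_4 = 1 + 0 + 1 + 1 + 1 + 1 + 0 + 1 = 6 ≡ 0 (mod 2).
s = (0, 1, 0, 0)^T — this equals column 4 of H (binary 0100), so error is at position 4.
Correct: flip bit 4 of r = 110010101111011 to get c = 110110101111011.


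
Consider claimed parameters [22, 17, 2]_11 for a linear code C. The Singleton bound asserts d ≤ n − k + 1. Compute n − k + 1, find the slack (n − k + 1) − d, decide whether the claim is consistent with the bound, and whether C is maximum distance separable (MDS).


Singleton RHS = n − k + 1 = 6, slack = 4, bound satisfied, not MDS.

Singleton bound: d ≤ n − k + 1.
Here n = 22, k = 17, so n − k + 1 = 6.
Given d = 2, check d ≤ 6: YES.
Slack = (n − k + 1) − d = 4.
The code is NOT MDS (slack = 4 > 0).
Description: the claimed parameters are [22, 17, 2]_11; such a code would be non-MDS.


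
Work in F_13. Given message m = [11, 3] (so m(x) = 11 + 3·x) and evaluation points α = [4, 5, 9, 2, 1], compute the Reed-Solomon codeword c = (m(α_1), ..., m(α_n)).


c = [10, 0, 12, 4, 1]

Message polynomial: m(x) = 11 + 3·x (mod 13).
For each evaluation point α_i, compute m(α_i) mod 13:
  α_1 = 4: Horner steps 3 → 10, so m(4) = 10.
  α_2 = 5: Horner steps 3 → 0, so m(5) = 0.
  α_3 = 9: Horner steps 3 → 12, so m(9) = 12.
  α_4 = 2: Horner steps 3 → 4, so m(2) = 4.
  α_5 = 1: Horner steps 3 → 1, so m(1) = 1.
Codeword c = [10, 0, 12, 4, 1] ∈ F_13^5.


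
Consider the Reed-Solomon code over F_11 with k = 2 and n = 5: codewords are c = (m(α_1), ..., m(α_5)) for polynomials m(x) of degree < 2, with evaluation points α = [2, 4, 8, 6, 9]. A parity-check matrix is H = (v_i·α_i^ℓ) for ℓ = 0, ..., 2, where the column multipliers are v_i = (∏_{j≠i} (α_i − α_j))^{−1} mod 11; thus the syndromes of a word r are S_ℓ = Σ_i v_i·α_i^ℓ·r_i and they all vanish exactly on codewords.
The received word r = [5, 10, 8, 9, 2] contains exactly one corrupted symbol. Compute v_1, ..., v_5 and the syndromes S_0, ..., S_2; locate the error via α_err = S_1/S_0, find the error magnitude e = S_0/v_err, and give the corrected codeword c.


S = (10, 9, 7), error at position 1, error magnitude e = 5, c = [0, 10, 8, 9, 2].

Step 1: column multipliers v_i = (∏_{j≠i}(α_i − α_j))^{−1} mod 11.
  i = 1 (α = 2): (2−4)(2−8)(2−6)(2−9) = (−2)·(−6)·(−4)·(−7) = 336 ≡ 6, so v_1 = 6^{−1} = 2 (mod 11).
  i = 2 (α = 4): (4−2)(4−8)(4−6)(4−9) = 2·(−4)·(−2)·(−5) = −80 ≡ 8, so v_2 = 8^{−1} = 7 (mod 11).
  i = 3 (α = 8): (8−2)(8−4)(8−6)(8−9) = 6·4·2·(−1) = −48 ≡ 7, so v_3 = 7^{−1} = 8 (mod 11).
  i = 4 (α = 6): (6−2)(6−4)(6−8)(6−9) = 4·2·(−2)·(−3) = 48 ≡ 4, so v_4 = 4^{−1} = 3 (mod 11).
  i = 5 (α = 9): (9−2)(9−4)(9−8)(9−6) = 7·5·1·3 = 105 ≡ 6, so v_5 = 6^{−1} = 2 (mod 11).
  v = [2, 7, 8, 3, 2].
Step 2: syndromes of r = [5, 10, 8, 9, 2] (all sums mod 11).
  S_0 = Σ v_i r_i = 2·5 + 7·10 + 8·8 + 3·9 + 2·2 = 175 ≡ 10.
  S_1 = Σ v_i α_i r_i = 2·2·5 + 7·4·10 + 8·8·8 + 3·6·9 + 2·9·2 = 1010 ≡ 9.
  α_i^2 mod 11 = [4, 5, 9, 3, 4].
  S_2 = Σ v_i α_i^2 r_i = 2·4·5 + 7·5·10 + 8·9·8 + 3·3·9 + 2·4·2 = 1063 ≡ 7.
  S = (10, 9, 7) ≠ 0, so r is not a codeword (an error is present).
Step 3: locate the error. For a single error e at position i, S_ℓ = v_i·e·α_i^ℓ, so α_err = S_1/S_0.
  S_0^{−1} = 10^{−1} = 10 (mod 11), so α_err = 9·10 = 90 ≡ 2 = α_1. Error position i = 1.
  Consistency check: S_2/S_1 = 7·5 = 35 ≡ 2 = α_err ✓ (single-error assumption holds).
Step 4: error magnitude e = S_0/v_1 = S_0·∏_{j≠1}(α_1 − α_j) = 10·6 = 60 ≡ 5 (mod 11).
Step 5: correct position 1: c_1 = r_1 − e = 5 − 5 ≡ 0 (mod 11). Hence c = [0, 10, 8, 9, 2].
  Check: interpolating c through the α_i gives m(x) = 1 + 5·x (degree < 2) with m(α_i) = c_i for every i, so c is indeed a codeword.


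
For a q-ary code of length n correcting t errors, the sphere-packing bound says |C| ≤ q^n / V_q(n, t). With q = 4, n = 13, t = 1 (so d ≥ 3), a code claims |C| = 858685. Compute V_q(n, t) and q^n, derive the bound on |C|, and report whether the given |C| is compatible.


V_q(n, t) = 40, q^n = 67108864, Hamming bound = 1677721, |C| = 858685 ≤ bound (satisfied).

Step 1: Compute V_q(n, t) = Σ_{j=0}^1 C(n, j) (q−1)^j.
  j = 0: C(13,0)·(3)^0 = 1·1 = 1.
  j = 1: C(13,1)·(3)^1 = 13·3 = 39.
  V_q(n, t) = 1 + 39 = 40.
Step 2: q^n = 4^13 = 67108864.
Step 3: Hamming bound ⌊q^n / V_q(n,t)⌋ = ⌊67108864/40⌋ = 1677721.
Step 4: Compare |C| = 858685 to 1677721: satisfied.
The claimed |C| lies below the Hamming bound.


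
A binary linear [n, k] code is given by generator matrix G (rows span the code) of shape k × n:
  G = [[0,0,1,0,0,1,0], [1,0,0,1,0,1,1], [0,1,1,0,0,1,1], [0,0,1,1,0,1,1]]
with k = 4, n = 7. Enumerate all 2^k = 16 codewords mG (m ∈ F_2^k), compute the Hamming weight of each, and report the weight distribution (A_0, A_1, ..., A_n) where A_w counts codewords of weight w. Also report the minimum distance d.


Weight distribution: A_0 = 1, A_2 = 6, A_4 = 9. Minimum distance d = 2.

Enumerate all 2^4 = 16 messages m ∈ F_2^4.
For each, compute codeword c = mG in F_2^7, then tally its weight.
  m = 0000 → c = 0000000, weight = 0.
  m = 1000 → c = 0010010, weight = 2.
  m = 0100 → c = 1001011, weight = 4.
  m = 1100 → c = 1011001, weight = 4.
  m = 0010 → c = 0110011, weight = 4.
  m = 1010 → c = 0100001, weight = 2.
  m = 0110 → c = 1111000, weight = 4.
  m = 1110 → c = 1101010, weight = 4.
  m = 0001 → c = 0011011, weight = 4.
  m = 1001 → c = 0001001, weight = 2.
  m = 0101 → c = 1010000, weight = 2.
  m = 1101 → c = 1000010, weight = 2.
  m = 0011 → c = 0101000, weight = 2.
  m = 1011 → c = 0111010, weight = 4.
  m = 0111 → c = 1100011, weight = 4.
  m = 1111 → c = 1110001, weight = 4.
Tally weights:
  weight 0: 1 codewords.
  weight 2: 6 codewords.
  weight 4: 9 codewords.
Minimum distance d = smallest w > 0 with A_w > 0 = 2.
Sanity: Σ A_w = 16 = 2^4 = 16 ✓.


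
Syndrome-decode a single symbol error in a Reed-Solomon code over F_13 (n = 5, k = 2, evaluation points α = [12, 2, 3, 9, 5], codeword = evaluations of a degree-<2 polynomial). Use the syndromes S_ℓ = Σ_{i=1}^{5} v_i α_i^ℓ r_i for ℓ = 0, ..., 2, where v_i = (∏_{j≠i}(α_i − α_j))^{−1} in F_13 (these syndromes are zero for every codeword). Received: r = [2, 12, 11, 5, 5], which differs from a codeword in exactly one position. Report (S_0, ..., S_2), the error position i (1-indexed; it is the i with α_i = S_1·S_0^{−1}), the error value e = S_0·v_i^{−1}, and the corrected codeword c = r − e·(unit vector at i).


S = (4, 7, 9), error at position 5, error magnitude e = 9, c = [2, 12, 11, 5, 9].

Step 1: column multipliers v_i = (∏_{j≠i}(α_i − α_j))^{−1} mod 13.
  i = 1 (α = 12): (12−2)(12−3)(12−9)(12−5) = 10·9·3·7 = 1890 ≡ 5, so v_1 = 5^{−1} = 8 (mod 13).
  i = 2 (α = 2): (2−12)(2−3)(2−9)(2−5) = (−10)·(−1)·(−7)·(−3) = 210 ≡ 2, so v_2 = 2^{−1} = 7 (mod 13).
  i = 3 (α = 3): (3−12)(3−2)(3−9)(3−5) = (−9)·1·(−6)·(−2) = −108 ≡ 9, so v_3 = 9^{−1} = 3 (mod 13).
  i = 4 (α = 9): (9−12)(9−2)(9−3)(9−5) = (−3)·7·6·4 = −504 ≡ 3, so v_4 = 3^{−1} = 9 (mod 13).
  i = 5 (α = 5): (5−12)(5−2)(5−3)(5−9) = (−7)·3·2·(−4) = 168 ≡ 12, so v_5 = 12^{−1} = 12 (mod 13).
  v = [8, 7, 3, 9, 12].
Step 2: syndromes of r = [2, 12, 11, 5, 5] (all sums mod 13).
  S_0 = Σ v_i r_i = 8·2 + 7·12 + 3·11 + 9·5 + 12·5 = 238 ≡ 4.
  S_1 = Σ v_i α_i r_i = 8·12·2 + 7·2·12 + 3·3·11 + 9·9·5 + 12·5·5 = 1164 ≡ 7.
  α_i^2 mod 13 = [1, 4, 9, 3, 12].
  S_2 = Σ v_i α_i^2 r_i = 8·1·2 + 7·4·12 + 3·9·11 + 9·3·5 + 12·12·5 = 1504 ≡ 9.
  S = (4, 7, 9) ≠ 0, so r is not a codeword (an error is present).
Step 3: locate the error. For a single error e at position i, S_ℓ = v_i·e·α_i^ℓ, so α_err = S_1/S_0.
  S_0^{−1} = 4^{−1} = 10 (mod 13), so α_err = 7·10 = 70 ≡ 5 = α_5. Error position i = 5.
  Consistency check: S_2/S_1 = 9·2 = 18 ≡ 5 = α_err ✓ (single-error assumption holds).
Step 4: error magnitude e = S_0/v_5 = S_0·∏_{j≠5}(α_5 − α_j) = 4·12 = 48 ≡ 9 (mod 13).
Step 5: correct position 5: c_5 = r_5 − e = 5 − 9 ≡ 9 (mod 13). Hence c = [2, 12, 11, 5, 9].
  Check: interpolating c through the α_i gives m(x) = 1 + 12·x (degree < 2) with m(α_i) = c_i for every i, so c is indeed a codeword.


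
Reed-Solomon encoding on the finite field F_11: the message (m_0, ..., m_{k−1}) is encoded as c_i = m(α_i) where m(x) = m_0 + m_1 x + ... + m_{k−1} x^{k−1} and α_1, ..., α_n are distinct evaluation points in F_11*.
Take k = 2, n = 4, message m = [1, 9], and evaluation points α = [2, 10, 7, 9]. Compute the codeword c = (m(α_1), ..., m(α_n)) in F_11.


c = [8, 3, 9, 5]

Message polynomial: m(x) = 1 + 9·x (mod 11).
For each evaluation point α_i, compute m(α_i) mod 11:
  α_1 = 2: Horner steps 9 → 8, so m(2) = 8.
  α_2 = 10: Horner steps 9 → 3, so m(10) = 3.
  α_3 = 7: Horner steps 9 → 9, so m(7) = 9.
  α_4 = 9: Horner steps 9 → 5, so m(9) = 5.
Codeword c = [8, 3, 9, 5] ∈ F_11^4.


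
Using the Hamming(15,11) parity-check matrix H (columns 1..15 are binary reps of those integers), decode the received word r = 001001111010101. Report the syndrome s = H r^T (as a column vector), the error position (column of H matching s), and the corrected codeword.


s = (1, 0, 1, 0)^T, error position = 10, corrected codeword c = 001001111110101

Compute s = H r^T mod 2 one row at a time:
  s_1 = 1 + 1 + 0 + 1 + 0 + 1 + 0 + 1 = 5 ≡ 1 (mod 2).
  s_2 = 0 + 0 + 1 + 1 + 0 + 1 + 0 + 1 = 4 ≡ 0 (mod 2).
  s_3 = 0 + 1 + 1 + 1 + 0 + 1 + 0 + 1 = 5 ≡ 1 (mod 2).
  s_4 = 0 + 1 + 0 + 1 + 1 + 1 + 1 + 1 = 6 ≡ 0 (mod 2).
s = (1, 0, 1, 0)^T — this equals column 10 of H (binary 1010), so error is at position 10.
Correct: flip bit 10 of r = 001001111010101 to get c = 001001111110101.


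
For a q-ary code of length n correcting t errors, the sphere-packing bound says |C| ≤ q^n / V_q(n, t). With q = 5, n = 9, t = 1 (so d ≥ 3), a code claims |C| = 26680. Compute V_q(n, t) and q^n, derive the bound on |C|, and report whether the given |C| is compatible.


V_q(n, t) = 37, q^n = 1953125, Hamming bound = 52787, |C| = 26680 ≤ bound (satisfied).

Step 1: Compute V_q(n, t) = Σ_{j=0}^1 C(n, j) (q−1)^j.
  j = 0: C(9,0)·(4)^0 = 1·1 = 1.
  j = 1: C(9,1)·(4)^1 = 9·4 = 36.
  V_q(n, t) = 1 + 36 = 37.
Step 2: q^n = 5^9 = 1953125.
Step 3: Hamming bound ⌊q^n / V_q(n,t)⌋ = ⌊1953125/37⌋ = 52787.
Step 4: Compare |C| = 26680 to 52787: satisfied.
The claimed |C| lies below the Hamming bound.


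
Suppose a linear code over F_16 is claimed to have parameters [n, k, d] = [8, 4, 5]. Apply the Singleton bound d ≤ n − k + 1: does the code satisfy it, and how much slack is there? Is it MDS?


Singleton RHS = n − k + 1 = 5, slack = 0, bound satisfied, MDS.

Singleton bound: d ≤ n − k + 1.
Here n = 8, k = 4, so n − k + 1 = 5.
Given d = 5, check d ≤ 5: YES.
Slack = (n − k + 1) − d = 0.
The code is MDS (slack = 0).
Description: the claimed parameters are [8, 4, 5]_16; such a code would be MDS (meets Singleton bound).


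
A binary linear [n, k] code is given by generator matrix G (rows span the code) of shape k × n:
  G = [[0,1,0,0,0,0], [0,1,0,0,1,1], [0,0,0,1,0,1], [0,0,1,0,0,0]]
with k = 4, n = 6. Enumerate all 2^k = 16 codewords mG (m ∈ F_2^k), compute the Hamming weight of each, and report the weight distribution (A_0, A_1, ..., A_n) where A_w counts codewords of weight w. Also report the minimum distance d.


Weight distribution: A_0 = 1, A_1 = 2, A_2 = 4, A_3 = 6, A_4 = 3. Minimum distance d = 1.

Enumerate all 2^4 = 16 messages m ∈ F_2^4.
For each, compute codeword c = mG in F_2^6, then tally its weight.
  m = 0000 → c = 000000, weight = 0.
  m = 1000 → c = 010000, weight = 1.
  m = 0100 → c = 010011, weight = 3.
  m = 1100 → c = 000011, weight = 2.
  m = 0010 → c = 000101, weight = 2.
  m = 1010 → c = 010101, weight = 3.
  m = 0110 → c = 010110, weight = 3.
  m = 1110 → c = 000110, weight = 2.
  m = 0001 → c = 001000, weight = 1.
  m = 1001 → c = 011000, weight = 2.
  m = 0101 → c = 011011, weight = 4.
  m = 1101 → c = 001011, weight = 3.
  m = 0011 → c = 001101, weight = 3.
  m = 1011 → c = 011101, weight = 4.
  m = 0111 → c = 011110, weight = 4.
  m = 1111 → c = 001110, weight = 3.
Tally weights:
  weight 0: 1 codewords.
  weight 1: 2 codewords.
  weight 2: 4 codewords.
  weight 3: 6 codewords.
  weight 4: 3 codewords.
Minimum distance d = smallest w > 0 with A_w > 0 = 1.
Sanity: Σ A_w = 16 = 2^4 = 16 ✓.


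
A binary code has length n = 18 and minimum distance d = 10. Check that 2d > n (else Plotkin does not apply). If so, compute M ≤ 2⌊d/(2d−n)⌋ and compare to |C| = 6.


Plotkin bound M ≤ 10; given |C| = 6 ≤ bound (satisfied).

Check applicability: 2d = 20, n = 18.
2d − n = 2 > 0, so Plotkin applies.
Compute d/(2d−n) = 10/2 ≈ 5.0000.
⌊d/(2d−n)⌋ = 5.
Plotkin bound: M ≤ 2·5 = 10.
Given |C| = 6, check: satisfied.
This |C| is below the Plotkin bound.


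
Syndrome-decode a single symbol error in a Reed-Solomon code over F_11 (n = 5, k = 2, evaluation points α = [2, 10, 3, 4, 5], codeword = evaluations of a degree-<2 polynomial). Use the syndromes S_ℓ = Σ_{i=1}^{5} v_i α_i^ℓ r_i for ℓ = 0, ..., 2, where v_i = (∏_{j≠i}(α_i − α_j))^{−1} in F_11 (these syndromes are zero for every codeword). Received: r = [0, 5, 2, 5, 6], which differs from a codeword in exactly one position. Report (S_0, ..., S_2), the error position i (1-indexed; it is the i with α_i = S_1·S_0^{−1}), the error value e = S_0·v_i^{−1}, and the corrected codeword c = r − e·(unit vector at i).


S = (1, 4, 5), error at position 4, error magnitude e = 1, c = [0, 5, 2, 4, 6].

Step 1: column multipliers v_i = (∏_{j≠i}(α_i − α_j))^{−1} mod 11.
  i = 1 (α = 2): (2−10)(2−3)(2−4)(2−5) = (−8)·(−1)·(−2)·(−3) = 48 ≡ 4, so v_1 = 4^{−1} = 3 (mod 11).
  i = 2 (α = 10): (10−2)(10−3)(10−4)(10−5) = 8·7·6·5 = 1680 ≡ 8, so v_2 = 8^{−1} = 7 (mod 11).
  i = 3 (α = 3): (3−2)(3−10)(3−4)(3−5) = 1·(−7)·(−1)·(−2) = −14 ≡ 8, so v_3 = 8^{−1} = 7 (mod 11).
  i = 4 (α = 4): (4−2)(4−10)(4−3)(4−5) = 2·(−6)·1·(−1) = 12 ≡ 1, so v_4 = 1^{−1} = 1 (mod 11).
  i = 5 (α = 5): (5−2)(5−10)(5−3)(5−4) = 3·(−5)·2·1 = −30 ≡ 3, so v_5 = 3^{−1} = 4 (mod 11).
  v = [3, 7, 7, 1, 4].
Step 2: syndromes of r = [0, 5, 2, 5, 6] (all sums mod 11).
  S_0 = Σ v_i r_i = 3·0 + 7·5 + 7·2 + 1·5 + 4·6 = 78 ≡ 1.
  S_1 = Σ v_i α_i r_i = 3·2·0 + 7·10·5 + 7·3·2 + 1·4·5 + 4·5·6 = 532 ≡ 4.
  α_i^2 mod 11 = [4, 1, 9, 5, 3].
  S_2 = Σ v_i α_i^2 r_i = 3·4·0 + 7·1·5 + 7·9·2 + 1·5·5 + 4·3·6 = 258 ≡ 5.
  S = (1, 4, 5) ≠ 0, so r is not a codeword (an error is present).
Step 3: locate the error. For a single error e at position i, S_ℓ = v_i·e·α_i^ℓ, so α_err = S_1/S_0.
  S_0^{−1} = 1^{−1} = 1 (mod 11), so α_err = 4·1 = 4 ≡ 4 = α_4. Error position i = 4.
  Consistency check: S_2/S_1 = 5·3 = 15 ≡ 4 = α_err ✓ (single-error assumption holds).
Step 4: error magnitude e = S_0/v_4 = S_0·∏_{j≠4}(α_4 − α_j) = 1·1 = 1 ≡ 1 (mod 11).
Step 5: correct position 4: c_4 = r_4 − e = 5 − 1 ≡ 4 (mod 11). Hence c = [0, 5, 2, 4, 6].
  Check: interpolating c through the α_i gives m(x) = 7 + 2·x (degree < 2) with m(α_i) = c_i for every i, so c is indeed a codeword.


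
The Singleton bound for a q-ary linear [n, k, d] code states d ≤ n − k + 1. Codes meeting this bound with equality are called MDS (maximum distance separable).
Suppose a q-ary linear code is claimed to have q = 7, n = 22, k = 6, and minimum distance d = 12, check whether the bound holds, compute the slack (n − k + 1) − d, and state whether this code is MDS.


Singleton RHS = n − k + 1 = 17, slack = 5, bound satisfied, not MDS.

Singleton bound: d ≤ n − k + 1.
Here n = 22, k = 6, so n − k + 1 = 17.
Given d = 12, check d ≤ 17: YES.
Slack = (n − k + 1) − d = 5.
The code is NOT MDS (slack = 5 > 0).
Description: the claimed parameters are [22, 6, 12]_7; such a code would be non-MDS.


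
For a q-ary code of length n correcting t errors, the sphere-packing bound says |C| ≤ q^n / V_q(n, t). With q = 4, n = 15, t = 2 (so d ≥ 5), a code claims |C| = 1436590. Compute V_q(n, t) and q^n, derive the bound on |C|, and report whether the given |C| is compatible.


V_q(n, t) = 991, q^n = 1073741824, Hamming bound = 1083493, |C| = 1436590 > bound (violated).

Step 1: Compute V_q(n, t) = Σ_{j=0}^2 C(n, j) (q−1)^j.
  j = 0: C(15,0)·(3)^0 = 1·1 = 1.
  j = 1: C(15,1)·(3)^1 = 15·3 = 45.
  j = 2: C(15,2)·(3)^2 = 105·9 = 945.
  V_q(n, t) = 1 + 45 + 945 = 991.
Step 2: q^n = 4^15 = 1073741824.
Step 3: Hamming bound ⌊q^n / V_q(n,t)⌋ = ⌊1073741824/991⌋ = 1083493.
Step 4: Compare |C| = 1436590 to 1083493: violated.
The claimed |C| lies above the Hamming bound, so no 4-ary code of length 15 with d ≥ 5 can have 1436590 codewords.


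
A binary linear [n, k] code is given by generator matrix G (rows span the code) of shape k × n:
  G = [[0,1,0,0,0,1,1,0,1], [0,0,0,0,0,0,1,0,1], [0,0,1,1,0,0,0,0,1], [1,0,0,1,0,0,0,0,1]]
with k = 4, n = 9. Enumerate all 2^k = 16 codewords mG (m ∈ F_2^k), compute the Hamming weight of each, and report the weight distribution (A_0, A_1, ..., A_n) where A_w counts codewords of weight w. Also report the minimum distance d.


Weight distribution: A_0 = 1, A_2 = 3, A_3 = 4, A_4 = 3, A_5 = 4, A_6 = 1. Minimum distance d = 2.

Enumerate all 2^4 = 16 messages m ∈ F_2^4.
For each, compute codeword c = mG in F_2^9, then tally its weight.
  m = 0000 → c = 000000000, weight = 0.
  m = 1000 → c = 010001101, weight = 4.
  m = 0100 → c = 000000101, weight = 2.
  m = 1100 → c = 010001000, weight = 2.
  m = 0010 → c = 001100001, weight = 3.
  m = 1010 → c = 011101100, weight = 5.
  m = 0110 → c = 001100100, weight = 3.
  m = 1110 → c = 011101001, weight = 5.
  m = 0001 → c = 100100001, weight = 3.
  m = 1001 → c = 110101100, weight = 5.
  m = 0101 → c = 100100100, weight = 3.
  m = 1101 → c = 110101001, weight = 5.
  m = 0011 → c = 101000000, weight = 2.
  m = 1011 → c = 111001101, weight = 6.
  m = 0111 → c = 101000101, weight = 4.
  m = 1111 → c = 111001000, weight = 4.
Tally weights:
  weight 0: 1 codewords.
  weight 2: 3 codewords.
  weight 3: 4 codewords.
  weight 4: 3 codewords.
  weight 5: 4 codewords.
  weight 6: 1 codewords.
Minimum distance d = smallest w > 0 with A_w > 0 = 2.
Sanity: Σ A_w = 16 = 2^4 = 16 ✓.


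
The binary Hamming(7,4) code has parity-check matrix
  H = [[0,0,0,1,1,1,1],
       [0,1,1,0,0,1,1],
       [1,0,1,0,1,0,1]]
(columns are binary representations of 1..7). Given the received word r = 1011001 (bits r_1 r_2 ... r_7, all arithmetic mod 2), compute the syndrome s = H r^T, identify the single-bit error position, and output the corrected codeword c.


s = (0, 0, 1)^T, error position = 1, corrected codeword c = 0011001

Compute s = H r^T mod 2 one row at a time:
  s_1 = 1 + 0 + 0 + 1 = 2 ≡ 0 (mod 2).
  s_2 = 0 + 1 + 0 + 1 = 2 ≡ 0 (mod 2).
  s_3 = 1 + 1 + 0 + 1 = 3 ≡ 1 (mod 2).
s = (0, 0, 1)^T — this equals column 1 of H (binary 001), so error is at position 1.
Correct: flip bit 1 of r = 1011001 to get c = 0011001.


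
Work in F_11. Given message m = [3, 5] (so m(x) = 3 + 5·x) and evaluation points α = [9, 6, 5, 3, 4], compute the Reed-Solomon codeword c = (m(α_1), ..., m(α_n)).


c = [4, 0, 6, 7, 1]

Message polynomial: m(x) = 3 + 5·x (mod 11).
For each evaluation point α_i, compute m(α_i) mod 11:
  α_1 = 9: Horner steps 5 → 4, so m(9) = 4.
  α_2 = 6: Horner steps 5 → 0, so m(6) = 0.
  α_3 = 5: Horner steps 5 → 6, so m(5) = 6.
  α_4 = 3: Horner steps 5 → 7, so m(3) = 7.
  α_5 = 4: Horner steps 5 → 1, so m(4) = 1.
Codeword c = [4, 0, 6, 7, 1] ∈ F_11^5.


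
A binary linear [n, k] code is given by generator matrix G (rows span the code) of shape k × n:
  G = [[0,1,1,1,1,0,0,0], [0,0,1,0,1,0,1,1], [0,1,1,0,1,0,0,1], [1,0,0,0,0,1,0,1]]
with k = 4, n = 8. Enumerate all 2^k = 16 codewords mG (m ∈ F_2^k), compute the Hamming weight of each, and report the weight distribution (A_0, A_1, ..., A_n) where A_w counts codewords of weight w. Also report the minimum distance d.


Weight distribution: A_0 = 1, A_2 = 2, A_3 = 2, A_4 = 5, A_5 = 4, A_7 = 2. Minimum distance d = 2.

Enumerate all 2^4 = 16 messages m ∈ F_2^4.
For each, compute codeword c = mG in F_2^8, then tally its weight.
  m = 0000 → c = 00000000, weight = 0.
  m = 1000 → c = 01111000, weight = 4.
  m = 0100 → c = 00101011, weight = 4.
  m = 1100 → c = 01010011, weight = 4.
  m = 0010 → c = 01101001, weight = 4.
  m = 1010 → c = 00010001, weight = 2.
  m = 0110 → c = 01000010, weight = 2.
  m = 1110 → c = 00111010, weight = 4.
  m = 0001 → c = 10000101, weight = 3.
  m = 1001 → c = 11111101, weight = 7.
  m = 0101 → c = 10101110, weight = 5.
  m = 1101 → c = 11010110, weight = 5.
  m = 0011 → c = 11101100, weight = 5.
  m = 1011 → c = 10010100, weight = 3.
  m = 0111 → c = 11000111, weight = 5.
  m = 1111 → c = 10111111, weight = 7.
Tally weights:
  weight 0: 1 codewords.
  weight 2: 2 codewords.
  weight 3: 2 codewords.
  weight 4: 5 codewords.
  weight 5: 4 codewords.
  weight 7: 2 codewords.
Minimum distance d = smallest w > 0 with A_w > 0 = 2.
Sanity: Σ A_w = 16 = 2^4 = 16 ✓.


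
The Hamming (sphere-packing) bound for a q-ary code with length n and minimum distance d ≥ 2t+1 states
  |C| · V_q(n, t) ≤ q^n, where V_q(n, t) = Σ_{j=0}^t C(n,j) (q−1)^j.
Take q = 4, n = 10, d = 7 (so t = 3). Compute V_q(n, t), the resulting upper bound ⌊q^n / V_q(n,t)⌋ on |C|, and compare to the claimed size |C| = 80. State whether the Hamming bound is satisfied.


V_q(n, t) = 3676, q^n = 1048576, Hamming bound = 285, |C| = 80 ≤ bound (satisfied).

Step 1: Compute V_q(n, t) = Σ_{j=0}^3 C(n, j) (q−1)^j.
  j = 0: C(10,0)·(3)^0 = 1·1 = 1.
  j = 1: C(10,1)·(3)^1 = 10·3 = 30.
  j = 2: C(10,2)·(3)^2 = 45·9 = 405.
  j = 3: C(10,3)·(3)^3 = 120·27 = 3240.
  V_q(n, t) = 1 + 30 + 405 + 3240 = 3676.
Step 2: q^n = 4^10 = 1048576.
Step 3: Hamming bound ⌊q^n / V_q(n,t)⌋ = ⌊1048576/3676⌋ = 285.
Step 4: Compare |C| = 80 to 285: satisfied.
The claimed |C| lies below the Hamming bound.


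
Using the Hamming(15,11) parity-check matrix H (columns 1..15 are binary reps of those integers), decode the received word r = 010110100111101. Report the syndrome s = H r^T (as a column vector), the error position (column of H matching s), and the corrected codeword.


s = (1, 0, 1, 1)^T, error position = 11, corrected codeword c = 010110100101101

Compute s = H r^T mod 2 one row at a time:
  s_1 = 0 + 0 + 1 + 1 + 1 + 1 + 0 + 1 = 5 ≡ 1 (mod 2).
  s_2 = 1 + 1 + 0 + 1 + 1 + 1 + 0 + 1 = 6 ≡ 0 (mod 2).
  s_3 = 1 + 0 + 0 + 1 + 1 + 1 + 0 + 1 = 5 ≡ 1 (mod 2).
  s_4 = 0 + 0 + 1 + 1 + 0 + 1 + 1 + 1 = 5 ≡ 1 (mod 2).
s = (1, 0, 1, 1)^T — this equals column 11 of H (binary 1011), so error is at position 11.
Correct: flip bit 11 of r = 010110100111101 to get c = 010110100101101.


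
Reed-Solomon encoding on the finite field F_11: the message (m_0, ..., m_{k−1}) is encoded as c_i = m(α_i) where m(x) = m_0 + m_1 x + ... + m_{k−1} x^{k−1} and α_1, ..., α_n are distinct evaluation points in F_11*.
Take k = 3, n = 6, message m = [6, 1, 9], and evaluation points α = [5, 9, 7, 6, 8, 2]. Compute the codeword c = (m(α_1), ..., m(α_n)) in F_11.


c = [5, 7, 3, 6, 7, 0]

Message polynomial: m(x) = 6 + 1·x + 9·x^2 (mod 11).
For each evaluation point α_i, compute m(α_i) mod 11:
  α_1 = 5: Horner steps 9 → 2 → 5, so m(5) = 5.
  α_2 = 9: Horner steps 9 → 5 → 7, so m(9) = 7.
  α_3 = 7: Horner steps 9 → 9 → 3, so m(7) = 3.
  α_4 = 6: Horner steps 9 → 0 → 6, so m(6) = 6.
  α_5 = 8: Horner steps 9 → 7 → 7, so m(8) = 7.
  α_6 = 2: Horner steps 9 → 8 → 0, so m(2) = 0.
Codeword c = [5, 7, 3, 6, 7, 0] ∈ F_11^6.


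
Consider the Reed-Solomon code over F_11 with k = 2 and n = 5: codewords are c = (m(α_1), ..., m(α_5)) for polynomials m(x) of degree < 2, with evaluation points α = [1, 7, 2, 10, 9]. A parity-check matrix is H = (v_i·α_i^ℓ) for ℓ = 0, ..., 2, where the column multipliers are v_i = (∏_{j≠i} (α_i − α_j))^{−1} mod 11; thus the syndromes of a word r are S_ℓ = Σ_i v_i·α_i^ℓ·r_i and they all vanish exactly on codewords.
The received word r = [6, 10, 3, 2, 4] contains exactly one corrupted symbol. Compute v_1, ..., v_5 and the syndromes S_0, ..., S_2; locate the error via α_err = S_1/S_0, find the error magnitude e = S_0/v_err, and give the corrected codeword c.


S = (8, 3, 8), error at position 4, error magnitude e = 1, c = [6, 10, 3, 1, 4].

Step 1: column multipliers v_i = (∏_{j≠i}(α_i − α_j))^{−1} mod 11.
  i = 1 (α = 1): (1−7)(1−2)(1−10)(1−9) = (−6)·(−1)·(−9)·(−8) = 432 ≡ 3, so v_1 = 3^{−1} = 4 (mod 11).
  i = 2 (α = 7): (7−1)(7−2)(7−10)(7−9) = 6·5·(−3)·(−2) = 180 ≡ 4, so v_2 = 4^{−1} = 3 (mod 11).
  i = 3 (α = 2): (2−1)(2−7)(2−10)(2−9) = 1·(−5)·(−8)·(−7) = −280 ≡ 6, so v_3 = 6^{−1} = 2 (mod 11).
  i = 4 (α = 10): (10−1)(10−7)(10−2)(10−9) = 9·3·8·1 = 216 ≡ 7, so v_4 = 7^{−1} = 8 (mod 11).
  i = 5 (α = 9): (9−1)(9−7)(9−2)(9−10) = 8·2·7·(−1) = −112 ≡ 9, so v_5 = 9^{−1} = 5 (mod 11).
  v = [4, 3, 2, 8, 5].
Step 2: syndromes of r = [6, 10, 3, 2, 4] (all sums mod 11).
  S_0 = Σ v_i r_i = 4·6 + 3·10 + 2·3 + 8·2 + 5·4 = 96 ≡ 8.
  S_1 = Σ v_i α_i r_i = 4·1·6 + 3·7·10 + 2·2·3 + 8·10·2 + 5·9·4 = 586 ≡ 3.
  α_i^2 mod 11 = [1, 5, 4, 1, 4].
  S_2 = Σ v_i α_i^2 r_i = 4·1·6 + 3·5·10 + 2·4·3 + 8·1·2 + 5·4·4 = 294 ≡ 8.
  S = (8, 3, 8) ≠ 0, so r is not a codeword (an error is present).
Step 3: locate the error. For a single error e at position i, S_ℓ = v_i·e·α_i^ℓ, so α_err = S_1/S_0.
  S_0^{−1} = 8^{−1} = 7 (mod 11), so α_err = 3·7 = 21 ≡ 10 = α_4. Error position i = 4.
  Consistency check: S_2/S_1 = 8·4 = 32 ≡ 10 = α_err ✓ (single-error assumption holds).
Step 4: error magnitude e = S_0/v_4 = S_0·∏_{j≠4}(α_4 − α_j) = 8·7 = 56 ≡ 1 (mod 11).
Step 5: correct position 4: c_4 = r_4 − e = 2 − 1 ≡ 1 (mod 11). Hence c = [6, 10, 3, 1, 4].
  Check: interpolating c through the α_i gives m(x) = 9 + 8·x (degree < 2) with m(α_i) = c_i for every i, so c is indeed a codeword.


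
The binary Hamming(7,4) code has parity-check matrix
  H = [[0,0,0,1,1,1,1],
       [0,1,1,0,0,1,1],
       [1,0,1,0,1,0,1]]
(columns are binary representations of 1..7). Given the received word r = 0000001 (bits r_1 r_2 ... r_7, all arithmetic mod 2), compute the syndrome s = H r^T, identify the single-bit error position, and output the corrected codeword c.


s = (1, 1, 1)^T, error position = 7, corrected codeword c = 0000000

Compute s = H r^T mod 2 one row at a time:
  s_1 = 0 + 0 + 0 + 1 = 1 ≡ 1 (mod 2).
  s_2 = 0 + 0 + 0 + 1 = 1 ≡ 1 (mod 2).
  s_3 = 0 + 0 + 0 + 1 = 1 ≡ 1 (mod 2).
s = (1, 1, 1)^T — this equals column 7 of H (binary 111), so error is at position 7.
Correct: flip bit 7 of r = 0000001 to get c = 0000000.


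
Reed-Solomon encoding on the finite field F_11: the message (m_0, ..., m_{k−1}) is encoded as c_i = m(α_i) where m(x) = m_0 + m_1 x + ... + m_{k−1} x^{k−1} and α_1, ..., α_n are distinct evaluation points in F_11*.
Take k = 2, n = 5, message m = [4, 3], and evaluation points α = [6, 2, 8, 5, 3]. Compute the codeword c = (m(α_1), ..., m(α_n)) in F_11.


c = [0, 10, 6, 8, 2]

Message polynomial: m(x) = 4 + 3·x (mod 11).
For each evaluation point α_i, compute m(α_i) mod 11:
  α_1 = 6: Horner steps 3 → 0, so m(6) = 0.
  α_2 = 2: Horner steps 3 → 10, so m(2) = 10.
  α_3 = 8: Horner steps 3 → 6, so m(8) = 6.
  α_4 = 5: Horner steps 3 → 8, so m(5) = 8.
  α_5 = 3: Horner steps 3 → 2, so m(3) = 2.
Codeword c = [0, 10, 6, 8, 2] ∈ F_11^5.
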